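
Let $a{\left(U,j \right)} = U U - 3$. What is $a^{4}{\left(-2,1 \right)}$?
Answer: $1$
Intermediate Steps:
$a{\left(U,j \right)} = -3 + U^{2}$ ($a{\left(U,j \right)} = U^{2} - 3 = -3 + U^{2}$)
$a^{4}{\left(-2,1 \right)} = \left(-3 + \left(-2\right)^{2}\right)^{4} = \left(-3 + 4\right)^{4} = 1^{4} = 1$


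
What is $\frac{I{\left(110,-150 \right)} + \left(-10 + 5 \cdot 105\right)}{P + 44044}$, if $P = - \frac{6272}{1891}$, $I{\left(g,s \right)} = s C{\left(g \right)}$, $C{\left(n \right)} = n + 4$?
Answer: $- \frac{31362235}{83280932} \approx -0.37658$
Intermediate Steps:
$C{\left(n \right)} = 4 + n$
$I{\left(g,s \right)} = s \left(4 + g\right)$
$P = - \frac{6272}{1891}$ ($P = \left(-6272\right) \frac{1}{1891} = - \frac{6272}{1891} \approx -3.3168$)
$\frac{I{\left(110,-150 \right)} + \left(-10 + 5 \cdot 105\right)}{P + 44044} = \frac{- 150 \left(4 + 110\right) + \left(-10 + 5 \cdot 105\right)}{- \frac{6272}{1891} + 44044} = \frac{\left(-150\right) 114 + \left(-10 + 525\right)}{\frac{83280932}{1891}} = \left(-17100 + 515\right) \frac{1891}{83280932} = \left(-16585\right) \frac{1891}{83280932} = - \frac{31362235}{83280932}$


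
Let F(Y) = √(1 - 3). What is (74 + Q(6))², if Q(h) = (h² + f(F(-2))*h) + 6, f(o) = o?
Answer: 13384 + 1392*I*√2 ≈ 13384.0 + 1968.6*I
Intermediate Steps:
F(Y) = I*√2 (F(Y) = √(-2) = I*√2)
Q(h) = 6 + h² + I*h*√2 (Q(h) = (h² + (I*√2)*h) + 6 = (h² + I*h*√2) + 6 = 6 + h² + I*h*√2)
(74 + Q(6))² = (74 + (6 + 6² + I*6*√2))² = (74 + (6 + 36 + 6*I*√2))² = (74 + (42 + 6*I*√2))² = (116 + 6*I*√2)²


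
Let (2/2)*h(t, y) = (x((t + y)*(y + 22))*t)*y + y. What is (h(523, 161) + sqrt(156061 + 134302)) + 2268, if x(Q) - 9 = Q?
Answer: 10540618172 + sqrt(290363) ≈ 1.0541e+10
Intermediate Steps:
x(Q) = 9 + Q
h(t, y) = y + t*y*(9 + (22 + y)*(t + y)) (h(t, y) = ((9 + (t + y)*(y + 22))*t)*y + y = ((9 + (t + y)*(22 + y))*t)*y + y = ((9 + (22 + y)*(t + y))*t)*y + y = (t*(9 + (22 + y)*(t + y)))*y + y = t*y*(9 + (22 + y)*(t + y)) + y = y + t*y*(9 + (22 + y)*(t + y)))
(h(523, 161) + sqrt(156061 + 134302)) + 2268 = (161*(1 + 523*(9 + 161**2 + 22*523 + 22*161 + 523*161)) + sqrt(156061 + 134302)) + 2268 = (161*(1 + 523*(9 + 25921 + 11506 + 3542 + 84203)) + sqrt(290363)) + 2268 = (161*(1 + 523*125181) + sqrt(290363)) + 2268 = (161*(1 + 65469663) + sqrt(290363)) + 2268 = (161*65469664 + sqrt(290363)) + 2268 = (10540615904 + sqrt(290363)) + 2268 = 10540618172 + sqrt(290363)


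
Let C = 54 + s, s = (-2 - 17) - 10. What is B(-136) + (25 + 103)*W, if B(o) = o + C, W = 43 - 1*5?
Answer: 4753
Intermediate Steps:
s = -29 (s = -19 - 10 = -29)
W = 38 (W = 43 - 5 = 38)
C = 25 (C = 54 - 29 = 25)
B(o) = 25 + o (B(o) = o + 25 = 25 + o)
B(-136) + (25 + 103)*W = (25 - 136) + (25 + 103)*38 = -111 + 128*38 = -111 + 4864 = 4753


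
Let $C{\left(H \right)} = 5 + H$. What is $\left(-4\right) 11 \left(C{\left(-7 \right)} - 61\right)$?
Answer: $2772$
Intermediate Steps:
$\left(-4\right) 11 \left(C{\left(-7 \right)} - 61\right) = \left(-4\right) 11 \left(\left(5 - 7\right) - 61\right) = - 44 \left(-2 - 61\right) = \left(-44\right) \left(-63\right) = 2772$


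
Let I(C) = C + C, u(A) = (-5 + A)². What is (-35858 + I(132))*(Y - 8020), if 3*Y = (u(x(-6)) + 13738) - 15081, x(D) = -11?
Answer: 895082318/3 ≈ 2.9836e+8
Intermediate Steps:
I(C) = 2*C
Y = -1087/3 (Y = (((-5 - 11)² + 13738) - 15081)/3 = (((-16)² + 13738) - 15081)/3 = ((256 + 13738) - 15081)/3 = (13994 - 15081)/3 = (⅓)*(-1087) = -1087/3 ≈ -362.33)
(-35858 + I(132))*(Y - 8020) = (-35858 + 2*132)*(-1087/3 - 8020) = (-35858 + 264)*(-25147/3) = -35594*(-25147/3) = 895082318/3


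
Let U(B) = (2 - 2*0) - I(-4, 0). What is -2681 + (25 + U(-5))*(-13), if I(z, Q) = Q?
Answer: -3032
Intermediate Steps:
U(B) = 2 (U(B) = (2 - 2*0) - 1*0 = (2 + 0) + 0 = 2 + 0 = 2)
-2681 + (25 + U(-5))*(-13) = -2681 + (25 + 2)*(-13) = -2681 + 27*(-13) = -2681 - 351 = -3032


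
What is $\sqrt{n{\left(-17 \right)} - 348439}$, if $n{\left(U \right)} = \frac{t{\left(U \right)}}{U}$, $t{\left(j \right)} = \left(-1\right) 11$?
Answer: $\frac{2 i \sqrt{25174671}}{17} \approx 590.29 i$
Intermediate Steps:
$t{\left(j \right)} = -11$
$n{\left(U \right)} = - \frac{11}{U}$
$\sqrt{n{\left(-17 \right)} - 348439} = \sqrt{- \frac{11}{-17} - 348439} = \sqrt{\left(-11\right) \left(- \frac{1}{17}\right) - 348439} = \sqrt{\frac{11}{17} - 348439} = \sqrt{- \frac{5923452}{17}} = \frac{2 i \sqrt{25174671}}{17}$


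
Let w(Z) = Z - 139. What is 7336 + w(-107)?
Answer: 7090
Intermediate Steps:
w(Z) = -139 + Z
7336 + w(-107) = 7336 + (-139 - 107) = 7336 - 246 = 7090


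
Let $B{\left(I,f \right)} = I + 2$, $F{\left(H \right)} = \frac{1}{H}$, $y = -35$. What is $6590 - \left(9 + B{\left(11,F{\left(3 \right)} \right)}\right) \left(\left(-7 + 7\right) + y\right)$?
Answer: $7360$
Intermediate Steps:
$B{\left(I,f \right)} = 2 + I$
$6590 - \left(9 + B{\left(11,F{\left(3 \right)} \right)}\right) \left(\left(-7 + 7\right) + y\right) = 6590 - \left(9 + \left(2 + 11\right)\right) \left(\left(-7 + 7\right) - 35\right) = 6590 - \left(9 + 13\right) \left(0 - 35\right) = 6590 - 22 \left(-35\right) = 6590 - -770 = 6590 + 770 = 7360$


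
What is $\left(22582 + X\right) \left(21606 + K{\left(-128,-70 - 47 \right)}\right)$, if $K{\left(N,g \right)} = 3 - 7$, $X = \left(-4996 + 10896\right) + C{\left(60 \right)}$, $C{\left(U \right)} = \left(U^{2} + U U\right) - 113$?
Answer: $768361538$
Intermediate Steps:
$C{\left(U \right)} = -113 + 2 U^{2}$ ($C{\left(U \right)} = \left(U^{2} + U^{2}\right) - 113 = 2 U^{2} - 113 = -113 + 2 U^{2}$)
$X = 12987$ ($X = \left(-4996 + 10896\right) - \left(113 - 2 \cdot 60^{2}\right) = 5900 + \left(-113 + 2 \cdot 3600\right) = 5900 + \left(-113 + 7200\right) = 5900 + 7087 = 12987$)
$K{\left(N,g \right)} = -4$ ($K{\left(N,g \right)} = 3 - 7 = -4$)
$\left(22582 + X\right) \left(21606 + K{\left(-128,-70 - 47 \right)}\right) = \left(22582 + 12987\right) \left(21606 - 4\right) = 35569 \cdot 21602 = 768361538$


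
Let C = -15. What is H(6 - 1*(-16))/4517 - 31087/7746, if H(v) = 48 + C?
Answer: -140164361/34988682 ≈ -4.0060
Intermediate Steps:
H(v) = 33 (H(v) = 48 - 15 = 33)
H(6 - 1*(-16))/4517 - 31087/7746 = 33/4517 - 31087/7746 = -140164361/34988682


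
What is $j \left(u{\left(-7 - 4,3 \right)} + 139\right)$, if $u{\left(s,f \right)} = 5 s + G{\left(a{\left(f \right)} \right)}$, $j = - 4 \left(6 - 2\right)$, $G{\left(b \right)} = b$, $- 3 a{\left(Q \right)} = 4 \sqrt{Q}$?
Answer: $-1344 + \frac{64 \sqrt{3}}{3} \approx -1307.0$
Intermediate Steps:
$a{\left(Q \right)} = - \frac{4 \sqrt{Q}}{3}$
$j = -16$ ($j = \left(-4\right) 4 = -16$)
$u{\left(s,f \right)} = 5 s - \frac{4 \sqrt{f}}{3}$
$j \left(u{\left(-7 - 4,3 \right)} + 139\right) = - 16 \left(\left(5 \left(-7 - 4\right) - \frac{4 \sqrt{3}}{3}\right) + 139\right) = - 16 \left(\left(5 \left(-11\right) - \frac{4 \sqrt{3}}{3}\right) + 139\right) = - 16 \left(\left(-55 - \frac{4 \sqrt{3}}{3}\right) + 139\right) = - 16 \left(84 - \frac{4 \sqrt{3}}{3}\right) = -1344 + \frac{64 \sqrt{3}}{3}$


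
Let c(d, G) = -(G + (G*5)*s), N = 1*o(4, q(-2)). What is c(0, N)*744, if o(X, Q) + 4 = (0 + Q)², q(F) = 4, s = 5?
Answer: -232128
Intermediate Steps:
o(X, Q) = -4 + Q² (o(X, Q) = -4 + (0 + Q)² = -4 + Q²)
N = 12 (N = 1*(-4 + 4²) = 1*(-4 + 16) = 1*12 = 12)
c(d, G) = -26*G (c(d, G) = -(G + (G*5)*5) = -(G + (5*G)*5) = -(G + 25*G) = -26*G)
c(0, N)*744 = -26*12*744 = -312*744 = -232128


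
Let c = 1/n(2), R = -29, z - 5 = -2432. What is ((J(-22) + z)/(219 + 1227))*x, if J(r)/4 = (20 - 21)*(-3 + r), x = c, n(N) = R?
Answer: 2327/41934 ≈ 0.055492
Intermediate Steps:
z = -2427 (z = 5 - 2432 = -2427)
n(N) = -29
c = -1/29 (c = 1/(-29) = -1/29 ≈ -0.034483)
x = -1/29 ≈ -0.034483
J(r) = 12 - 4*r (J(r) = 4*((20 - 21)*(-3 + r)) = 4*(-(-3 + r)) = 4*(3 - r) = 12 - 4*r)
((J(-22) + z)/(219 + 1227))*x = (((12 - 4*(-22)) - 2427)/(219 + 1227))*(-1/29) = (((12 + 88) - 2427)/1446)*(-1/29) = ((100 - 2427)*(1/1446))*(-1/29) = -2327*1/1446*(-1/29) = -2327/1446*(-1/29) = 2327/41934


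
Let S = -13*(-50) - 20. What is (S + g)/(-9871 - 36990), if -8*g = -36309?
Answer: -41349/374888 ≈ -0.11030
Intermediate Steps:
S = 630 (S = 650 - 20 = 630)
g = 36309/8 (g = -⅛*(-36309) = 36309/8 ≈ 4538.6)
(S + g)/(-9871 - 36990) = (630 + 36309/8)/(-9871 - 36990) = (41349/8)/(-46861) = (41349/8)*(-1/46861) = -41349/374888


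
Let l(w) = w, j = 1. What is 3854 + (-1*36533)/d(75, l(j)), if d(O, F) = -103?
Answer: 433495/103 ≈ 4208.7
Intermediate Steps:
3854 + (-1*36533)/d(75, l(j)) = 3854 - 1*36533/(-103) = 3854 - 36533*(-1/103) = 3854 + 36533/103 = 433495/103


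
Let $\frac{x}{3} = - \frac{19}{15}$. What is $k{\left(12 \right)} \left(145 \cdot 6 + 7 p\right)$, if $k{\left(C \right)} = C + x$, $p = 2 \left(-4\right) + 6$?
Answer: $\frac{35096}{5} \approx 7019.2$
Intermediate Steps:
$x = - \frac{19}{5}$ ($x = 3 \left(- \frac{19}{15}\right) = - \frac{19}{5} \approx -3.8$)
$p = -2$ ($p = -8 + 6 = -2$)
$k{\left(C \right)} = - \frac{19}{5} + C$ ($k{\left(C \right)} = C - \frac{19}{5} = - \frac{19}{5} + C$)
$k{\left(12 \right)} \left(145 \cdot 6 + 7 p\right) = \left(- \frac{19}{5} + 12\right) \left(145 \cdot 6 + 7 \left(-2\right)\right) = \frac{41 \left(870 - 14\right)}{5} = \frac{41}{5} \cdot 856 = \frac{35096}{5}$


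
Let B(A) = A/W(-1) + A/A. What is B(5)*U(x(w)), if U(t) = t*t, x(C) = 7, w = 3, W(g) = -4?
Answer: -49/4 ≈ -12.250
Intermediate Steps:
U(t) = t²
B(A) = 1 - A/4 (B(A) = A/(-4) + A/A = A*(-¼) + 1 = -A/4 + 1 = 1 - A/4)
B(5)*U(x(w)) = (1 - ¼*5)*7² = (1 - 5/4)*49 = -¼*49 = -49/4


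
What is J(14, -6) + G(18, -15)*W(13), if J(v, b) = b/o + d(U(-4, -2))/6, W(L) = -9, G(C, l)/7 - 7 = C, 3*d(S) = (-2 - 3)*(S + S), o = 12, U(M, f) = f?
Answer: -28339/18 ≈ -1574.4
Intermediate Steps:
d(S) = -10*S/3 (d(S) = ((-2 - 3)*(S + S))/3 = (-10*S)/3 = -10*S/3)
G(C, l) = 49 + 7*C
J(v, b) = 10/9 + b/12 (J(v, b) = b/12 - 10/3*(-2)/6 = b*(1/12) + (20/3)*(⅙) = b/12 + 10/9 = 10/9 + b/12)
J(14, -6) + G(18, -15)*W(13) = (10/9 + (1/12)*(-6)) + (49 + 7*18)*(-9) = (10/9 - ½) + (49 + 126)*(-9) = 11/18 + 175*(-9) = 11/18 - 1575 = -28339/18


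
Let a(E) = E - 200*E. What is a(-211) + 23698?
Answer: 65687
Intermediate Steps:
a(E) = -199*E
a(-211) + 23698 = -199*(-211) + 23698 = 41989 + 23698 = 65687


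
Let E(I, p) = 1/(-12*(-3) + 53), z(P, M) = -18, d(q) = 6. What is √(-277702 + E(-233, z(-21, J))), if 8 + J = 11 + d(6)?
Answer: I*√2199677453/89 ≈ 526.97*I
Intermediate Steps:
J = 9 (J = -8 + (11 + 6) = -8 + 17 = 9)
E(I, p) = 1/89 (E(I, p) = 1/(36 + 53) = 1/89)
√(-277702 + E(-233, z(-21, J))) = √(-277702 + 1/89) = √(-24715477/89) = I*√2199677453/89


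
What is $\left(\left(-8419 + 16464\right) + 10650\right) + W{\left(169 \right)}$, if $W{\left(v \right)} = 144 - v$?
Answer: $18670$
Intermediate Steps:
$\left(\left(-8419 + 16464\right) + 10650\right) + W{\left(169 \right)} = \left(\left(-8419 + 16464\right) + 10650\right) + \left(144 - 169\right) = \left(8045 + 10650\right) + \left(144 - 169\right) = 18695 - 25 = 18670$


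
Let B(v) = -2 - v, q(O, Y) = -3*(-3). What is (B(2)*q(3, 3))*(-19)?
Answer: 684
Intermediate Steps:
q(O, Y) = 9
(B(2)*q(3, 3))*(-19) = ((-2 - 1*2)*9)*(-19) = ((-2 - 2)*9)*(-19) = -4*9*(-19) = -36*(-19) = 684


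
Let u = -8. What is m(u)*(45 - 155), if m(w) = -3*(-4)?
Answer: -1320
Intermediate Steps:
m(w) = 12
m(u)*(45 - 155) = 12*(45 - 155) = 12*(-110) = -1320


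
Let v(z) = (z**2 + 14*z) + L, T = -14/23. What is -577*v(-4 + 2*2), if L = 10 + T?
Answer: -124632/23 ≈ -5418.8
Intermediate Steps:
T = -14/23 (T = -14*1/23 = -14/23 ≈ -0.60870)
L = 216/23 (L = 10 - 14/23 = 216/23 ≈ 9.3913)
v(z) = 216/23 + z**2 + 14*z (v(z) = (z**2 + 14*z) + 216/23 = 216/23 + z**2 + 14*z)
-577*v(-4 + 2*2) = -577*(216/23 + (-4 + 2*2)**2 + 14*(-4 + 2*2)) = -577*(216/23 + (-4 + 4)**2 + 14*(-4 + 4)) = -577*(216/23 + 0**2 + 14*0) = -577*(216/23 + 0 + 0) = -577*216/23 = -124632/23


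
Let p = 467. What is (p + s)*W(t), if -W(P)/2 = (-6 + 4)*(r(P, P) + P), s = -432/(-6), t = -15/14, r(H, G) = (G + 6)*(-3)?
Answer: -34188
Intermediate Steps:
r(H, G) = -18 - 3*G (r(H, G) = (6 + G)*(-3) = -18 - 3*G)
t = -15/14 (t = -15*1/14 = -15/14 ≈ -1.0714)
s = 72 (s = -432*(-⅙) = 72)
W(P) = -72 - 8*P (W(P) = -2*(-6 + 4)*((-18 - 3*P) + P) = -(-4)*(-18 - 2*P) = -2*(36 + 4*P) = -72 - 8*P)
(p + s)*W(t) = (467 + 72)*(-72 - 8*(-15/14)) = 539*(-72 + 60/7) = 539*(-444/7) = -34188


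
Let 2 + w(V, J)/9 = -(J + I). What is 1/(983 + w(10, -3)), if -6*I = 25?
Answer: 2/2059 ≈ 0.00097135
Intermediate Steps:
I = -25/6 (I = -⅙*25 = -25/6 ≈ -4.1667)
w(V, J) = 39/2 - 9*J (w(V, J) = -18 + 9*(-(J - 25/6)) = -18 + 9*(-(-25/6 + J)) = -18 + 9*(25/6 - J) = -18 + (75/2 - 9*J) = 39/2 - 9*J)
1/(983 + w(10, -3)) = 1/(983 + (39/2 - 9*(-3))) = 1/(983 + (39/2 + 27)) = 1/(983 + 93/2) = 1/(2059/2) = 2/2059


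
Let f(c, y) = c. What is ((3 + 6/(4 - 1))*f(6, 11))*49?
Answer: 1470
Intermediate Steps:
((3 + 6/(4 - 1))*f(6, 11))*49 = ((3 + 6/(4 - 1))*6)*49 = ((3 + 6/3)*6)*49 = ((3 + 6*(⅓))*6)*49 = ((3 + 2)*6)*49 = (5*6)*49 = 30*49 = 1470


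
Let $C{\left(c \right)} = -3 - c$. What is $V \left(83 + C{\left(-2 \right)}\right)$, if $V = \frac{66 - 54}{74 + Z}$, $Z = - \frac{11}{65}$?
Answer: $\frac{63960}{4799} \approx 13.328$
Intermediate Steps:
$Z = - \frac{11}{65}$ ($Z = \left(-11\right) \frac{1}{65} = - \frac{11}{65} \approx -0.16923$)
$V = \frac{780}{4799}$ ($V = \frac{66 - 54}{74 - \frac{11}{65}} = \frac{12}{\frac{4799}{65}} = 12 \cdot \frac{65}{4799} = \frac{780}{4799} \approx 0.16253$)
$V \left(83 + C{\left(-2 \right)}\right) = \frac{780 \left(83 - 1\right)}{4799} = \frac{780}{4799} \cdot 82 = \frac{63960}{4799}$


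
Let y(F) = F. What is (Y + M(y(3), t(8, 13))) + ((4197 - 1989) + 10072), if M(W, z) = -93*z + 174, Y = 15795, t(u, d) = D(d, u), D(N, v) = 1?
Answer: 28156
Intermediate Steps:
t(u, d) = 1
M(W, z) = 174 - 93*z
(Y + M(y(3), t(8, 13))) + ((4197 - 1989) + 10072) = (15795 + (174 - 93*1)) + ((4197 - 1989) + 10072) = (15795 + (174 - 93)) + (2208 + 10072) = (15795 + 81) + 12280 = 15876 + 12280 = 28156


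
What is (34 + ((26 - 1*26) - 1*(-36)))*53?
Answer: 3710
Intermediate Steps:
(34 + ((26 - 1*26) - 1*(-36)))*53 = (34 + ((26 - 26) + 36))*53 = (34 + (0 + 36))*53 = (34 + 36)*53 = 70*53 = 3710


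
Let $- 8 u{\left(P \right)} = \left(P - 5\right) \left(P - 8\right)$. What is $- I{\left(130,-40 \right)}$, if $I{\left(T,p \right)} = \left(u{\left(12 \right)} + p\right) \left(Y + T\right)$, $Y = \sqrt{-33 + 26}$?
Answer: $5655 + \frac{87 i \sqrt{7}}{2} \approx 5655.0 + 115.09 i$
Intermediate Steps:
$u{\left(P \right)} = - \frac{\left(-8 + P\right) \left(-5 + P\right)}{8}$ ($u{\left(P \right)} = - \frac{\left(P - 5\right) \left(P - 8\right)}{8} = - \frac{\left(-5 + P\right) \left(-8 + P\right)}{8} = - \frac{\left(-8 + P\right) \left(-5 + P\right)}{8}$)
$Y = i \sqrt{7}$ ($Y = \sqrt{-7} = i \sqrt{7} \approx 2.6458 i$)
$I{\left(T,p \right)} = \left(- \frac{7}{2} + p\right) \left(T + i \sqrt{7}\right)$ ($I{\left(T,p \right)} = \left(\left(-5 - \frac{12^{2}}{8} + \frac{13}{8} \cdot 12\right) + p\right) \left(i \sqrt{7} + T\right) = \left(\left(-5 - 18 + \frac{39}{2}\right) + p\right) \left(T + i \sqrt{7}\right) = \left(- \frac{7}{2} + p\right) \left(T + i \sqrt{7}\right)$)
$- I{\left(130,-40 \right)} = - (\left(- \frac{7}{2}\right) 130 + 130 \left(-40\right) - \frac{7 i \sqrt{7}}{2} + i \left(-40\right) \sqrt{7}) = - (-455 - 5200 - \frac{7 i \sqrt{7}}{2} - 40 i \sqrt{7}) = - (-5655 - \frac{87 i \sqrt{7}}{2}) = 5655 + \frac{87 i \sqrt{7}}{2}$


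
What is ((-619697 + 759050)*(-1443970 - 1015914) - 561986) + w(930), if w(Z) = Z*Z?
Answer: -342791912138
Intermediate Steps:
w(Z) = Z²
((-619697 + 759050)*(-1443970 - 1015914) - 561986) + w(930) = ((-619697 + 759050)*(-1443970 - 1015914) - 561986) + 930² = (139353*(-2459884) - 561986) + 864900 = (-342792215052 - 561986) + 864900 = -342792777038 + 864900 = -342791912138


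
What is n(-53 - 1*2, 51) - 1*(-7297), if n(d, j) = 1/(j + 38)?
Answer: 649434/89 ≈ 7297.0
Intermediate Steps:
n(d, j) = 1/(38 + j)
n(-53 - 1*2, 51) - 1*(-7297) = 1/(38 + 51) - 1*(-7297) = 1/89 + 7297 = 649434/89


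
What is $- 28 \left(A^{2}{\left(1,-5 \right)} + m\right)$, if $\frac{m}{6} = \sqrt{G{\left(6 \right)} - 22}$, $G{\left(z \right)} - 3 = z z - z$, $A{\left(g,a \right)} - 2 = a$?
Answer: $-252 - 168 \sqrt{11} \approx -809.19$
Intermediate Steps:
$A{\left(g,a \right)} = 2 + a$
$G{\left(z \right)} = 3 + z^{2} - z$ ($G{\left(z \right)} = 3 - \left(z - z z\right) = 3 + \left(z^{2} - z\right) = 3 + z^{2} - z$)
$m = 6 \sqrt{11}$ ($m = 6 \sqrt{\left(3 + 6^{2} - 6\right) - 22} = 6 \sqrt{\left(3 + 36 - 6\right) - 22} = 6 \sqrt{33 - 22} = 6 \sqrt{11} \approx 19.9$)
$- 28 \left(A^{2}{\left(1,-5 \right)} + m\right) = - 28 \left(\left(2 - 5\right)^{2} + 6 \sqrt{11}\right) = - 28 \left(\left(-3\right)^{2} + 6 \sqrt{11}\right) = - 28 \left(9 + 6 \sqrt{11}\right) = -252 - 168 \sqrt{11}$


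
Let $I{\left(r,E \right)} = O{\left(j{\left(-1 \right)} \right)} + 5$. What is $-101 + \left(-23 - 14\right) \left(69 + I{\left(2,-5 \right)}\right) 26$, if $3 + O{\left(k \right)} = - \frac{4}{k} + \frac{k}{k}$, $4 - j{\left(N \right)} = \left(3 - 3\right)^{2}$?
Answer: $-68403$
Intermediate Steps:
$j{\left(N \right)} = 4$ ($j{\left(N \right)} = 4 - \left(3 - 3\right)^{2} = 4 - 0^{2} = 4 - 0 = 4 + 0 = 4$)
$O{\left(k \right)} = -2 - \frac{4}{k}$ ($O{\left(k \right)} = -3 - \left(\frac{4}{k} - \frac{k}{k}\right) = -3 + \left(- \frac{4}{k} + 1\right) = -3 + \left(1 - \frac{4}{k}\right) = -2 - \frac{4}{k}$)
$I{\left(r,E \right)} = 2$ ($I{\left(r,E \right)} = \left(-2 - \frac{4}{4}\right) + 5 = \left(-2 - 1\right) + 5 = -3 + 5 = 2$)
$-101 + \left(-23 - 14\right) \left(69 + I{\left(2,-5 \right)}\right) 26 = -101 + \left(-23 - 14\right) \left(69 + 2\right) 26 = -101 + \left(-37\right) 71 \cdot 26 = -101 - 68302 = -68403$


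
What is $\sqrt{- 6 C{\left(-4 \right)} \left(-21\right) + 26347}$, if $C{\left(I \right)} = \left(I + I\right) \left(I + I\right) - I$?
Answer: $\sqrt{34915} \approx 186.86$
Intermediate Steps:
$C{\left(I \right)} = - I + 4 I^{2}$ ($C{\left(I \right)} = 2 I 2 I - I = 4 I^{2} - I = - I + 4 I^{2}$)
$\sqrt{- 6 C{\left(-4 \right)} \left(-21\right) + 26347} = \sqrt{- 6 \left(- 4 \left(-1 + 4 \left(-4\right)\right)\right) \left(-21\right) + 26347} = \sqrt{- 6 \left(- 4 \left(-1 - 16\right)\right) \left(-21\right) + 26347} = \sqrt{- 6 \left(\left(-4\right) \left(-17\right)\right) \left(-21\right) + 26347} = \sqrt{\left(-6\right) 68 \left(-21\right) + 26347} = \sqrt{\left(-408\right) \left(-21\right) + 26347} = \sqrt{8568 + 26347} = \sqrt{34915}$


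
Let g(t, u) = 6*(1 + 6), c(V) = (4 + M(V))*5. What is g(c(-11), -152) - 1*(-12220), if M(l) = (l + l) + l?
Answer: 12262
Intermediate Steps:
M(l) = 3*l (M(l) = 2*l + l = 3*l)
c(V) = 20 + 15*V (c(V) = (4 + 3*V)*5 = 20 + 15*V)
g(t, u) = 42 (g(t, u) = 6*7 = 42)
g(c(-11), -152) - 1*(-12220) = 42 - 1*(-12220) = 42 + 12220 = 12262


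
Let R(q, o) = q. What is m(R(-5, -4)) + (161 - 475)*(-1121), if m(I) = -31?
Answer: 351963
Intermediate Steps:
m(R(-5, -4)) + (161 - 475)*(-1121) = -31 + (161 - 475)*(-1121) = -31 - 314*(-1121) = -31 + 351994 = 351963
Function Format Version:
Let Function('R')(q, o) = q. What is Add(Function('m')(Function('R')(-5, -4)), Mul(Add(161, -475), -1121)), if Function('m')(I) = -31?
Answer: 351963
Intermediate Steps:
Add(Function('m')(Function('R')(-5, -4)), Mul(Add(161, -475), -1121)) = Add(-31, Mul(Add(161, -475), -1121)) = Add(-31, Mul(-314, -1121)) = Add(-31, 351994) = 351963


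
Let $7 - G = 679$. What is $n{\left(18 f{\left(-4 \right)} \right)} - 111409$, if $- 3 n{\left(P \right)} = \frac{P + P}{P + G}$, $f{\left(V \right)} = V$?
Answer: $- \frac{3453681}{31} \approx -1.1141 \cdot 10^{5}$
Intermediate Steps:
$G = -672$ ($G = 7 - 679 = -672$)
$n{\left(P \right)} = - \frac{2 P}{3 \left(-672 + P\right)}$ ($n{\left(P \right)} = - \frac{\left(P + P\right) \frac{1}{P - 672}}{3} = - \frac{2 P \frac{1}{-672 + P}}{3} = - \frac{2 P}{3 \left(-672 + P\right)}$)
$n{\left(18 f{\left(-4 \right)} \right)} - 111409 = - \frac{2 \cdot 18 \left(-4\right)}{-2016 + 3 \cdot 18 \left(-4\right)} - 111409 = \left(-2\right) \left(-72\right) \frac{1}{-2016 + 3 \left(-72\right)} - 111409 = \left(-2\right) \left(-72\right) \frac{1}{-2016 - 216} - 111409 = \left(-2\right) \left(-72\right) \frac{1}{-2232} - 111409 = \left(-2\right) \left(-72\right) \left(- \frac{1}{2232}\right) - 111409 = - \frac{2}{31} - 111409 = - \frac{3453681}{31}$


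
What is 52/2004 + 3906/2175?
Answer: 661727/363225 ≈ 1.8218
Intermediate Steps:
52/2004 + 3906/2175 = 52*(1/2004) + 3906*(1/2175) = 13/501 + 1302/725 = 661727/363225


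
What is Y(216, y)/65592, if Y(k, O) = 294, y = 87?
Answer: 49/10932 ≈ 0.0044823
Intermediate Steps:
Y(216, y)/65592 = 294/65592 = 294*(1/65592) = 49/10932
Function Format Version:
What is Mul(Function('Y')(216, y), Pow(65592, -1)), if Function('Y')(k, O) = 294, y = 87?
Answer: Rational(49, 10932) ≈ 0.0044823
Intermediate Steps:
Mul(Function('Y')(216, y), Pow(65592, -1)) = Mul(294, Pow(65592, -1)) = Mul(294, Rational(1, 65592)) = Rational(49, 10932)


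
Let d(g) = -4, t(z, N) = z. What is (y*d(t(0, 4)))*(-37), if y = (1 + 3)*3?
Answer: 1776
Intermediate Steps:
y = 12 (y = 4*3 = 12)
(y*d(t(0, 4)))*(-37) = (12*(-4))*(-37) = -48*(-37) = 1776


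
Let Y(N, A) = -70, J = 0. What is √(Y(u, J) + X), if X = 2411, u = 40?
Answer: √2341 ≈ 48.384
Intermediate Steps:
√(Y(u, J) + X) = √(-70 + 2411) = √2341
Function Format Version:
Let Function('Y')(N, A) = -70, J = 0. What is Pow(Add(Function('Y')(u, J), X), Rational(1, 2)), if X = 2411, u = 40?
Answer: Pow(2341, Rational(1, 2)) ≈ 48.384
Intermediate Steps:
Pow(Add(Function('Y')(u, J), X), Rational(1, 2)) = Pow(Add(-70, 2411), Rational(1, 2)) = Pow(2341, Rational(1, 2))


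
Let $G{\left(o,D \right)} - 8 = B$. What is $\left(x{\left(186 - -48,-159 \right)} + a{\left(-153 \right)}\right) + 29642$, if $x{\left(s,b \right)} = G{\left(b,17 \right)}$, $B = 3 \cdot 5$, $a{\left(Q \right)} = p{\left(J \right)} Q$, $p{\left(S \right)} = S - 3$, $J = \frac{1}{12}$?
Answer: $\frac{120445}{4} \approx 30111.0$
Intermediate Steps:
$J = \frac{1}{12} \approx 0.083333$
$p{\left(S \right)} = -3 + S$
$a{\left(Q \right)} = - \frac{35 Q}{12}$ ($a{\left(Q \right)} = \left(-3 + \frac{1}{12}\right) Q = - \frac{35 Q}{12}$)
$B = 15$
$G{\left(o,D \right)} = 23$ ($G{\left(o,D \right)} = 8 + 15 = 23$)
$x{\left(s,b \right)} = 23$
$\left(x{\left(186 - -48,-159 \right)} + a{\left(-153 \right)}\right) + 29642 = \left(23 - - \frac{1785}{4}\right) + 29642 = \left(23 + \frac{1785}{4}\right) + 29642 = \frac{1877}{4} + 29642 = \frac{120445}{4}$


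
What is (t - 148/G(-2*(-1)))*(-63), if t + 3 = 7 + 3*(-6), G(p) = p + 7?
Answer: 1918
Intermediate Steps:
G(p) = 7 + p
t = -14 (t = -3 + (7 + 3*(-6)) = -3 + (7 - 18) = -3 - 11 = -14)
(t - 148/G(-2*(-1)))*(-63) = (-14 - 148/(7 - 2*(-1)))*(-63) = (-14 - 148/(7 + 2))*(-63) = (-14 - 148/9)*(-63) = -274/9*(-63) = 1918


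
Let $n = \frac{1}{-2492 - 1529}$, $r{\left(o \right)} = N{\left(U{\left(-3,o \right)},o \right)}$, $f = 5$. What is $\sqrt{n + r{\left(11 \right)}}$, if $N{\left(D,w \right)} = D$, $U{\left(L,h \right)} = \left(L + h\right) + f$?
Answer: $\frac{132 \sqrt{12063}}{4021} \approx 3.6055$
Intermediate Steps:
$U{\left(L,h \right)} = 5 + L + h$ ($U{\left(L,h \right)} = \left(L + h\right) + 5 = 5 + L + h$)
$r{\left(o \right)} = 2 + o$ ($r{\left(o \right)} = 5 - 3 + o = 2 + o$)
$n = - \frac{1}{4021}$ ($n = \frac{1}{-4021} = - \frac{1}{4021} \approx -0.00024869$)
$\sqrt{n + r{\left(11 \right)}} = \sqrt{- \frac{1}{4021} + \left(2 + 11\right)} = \sqrt{- \frac{1}{4021} + 13} = \sqrt{\frac{52272}{4021}} = \frac{132 \sqrt{12063}}{4021}$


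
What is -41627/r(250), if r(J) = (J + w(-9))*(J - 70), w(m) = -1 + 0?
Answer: -41627/44820 ≈ -0.92876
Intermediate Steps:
w(m) = -1
r(J) = (-1 + J)*(-70 + J) (r(J) = (J - 1)*(J - 70) = (-1 + J)*(-70 + J))
-41627/r(250) = -41627/(70 + 250² - 71*250) = -41627/(70 + 62500 - 17750) = -41627/44820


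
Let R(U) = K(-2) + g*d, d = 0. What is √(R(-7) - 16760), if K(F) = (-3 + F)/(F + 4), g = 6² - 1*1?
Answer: 15*I*√298/2 ≈ 129.47*I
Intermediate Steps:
g = 35 (g = 36 - 1 = 35)
K(F) = (-3 + F)/(4 + F)
R(U) = -5/2 (R(U) = (-3 - 2)/(4 - 2) + 35*0 = -5/2 + 0 = -5/2)
√(R(-7) - 16760) = √(-5/2 - 16760) = √(-33525/2) = 15*I*√298/2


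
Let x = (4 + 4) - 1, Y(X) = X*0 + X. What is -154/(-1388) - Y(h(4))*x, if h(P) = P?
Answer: -19355/694 ≈ -27.889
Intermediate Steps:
Y(X) = X (Y(X) = 0 + X = X)
x = 7 (x = 8 - 1 = 7)
-154/(-1388) - Y(h(4))*x = -154/(-1388) - 4*7 = -154*(-1/1388) - 1*28 = 77/694 - 28 = -19355/694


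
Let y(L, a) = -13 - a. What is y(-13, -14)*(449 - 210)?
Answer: 239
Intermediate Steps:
y(-13, -14)*(449 - 210) = (-13 - 1*(-14))*(449 - 210) = (-13 + 14)*239 = 1*239 = 239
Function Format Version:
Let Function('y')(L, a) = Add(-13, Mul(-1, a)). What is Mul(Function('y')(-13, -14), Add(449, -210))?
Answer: 239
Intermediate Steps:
Mul(Function('y')(-13, -14), Add(449, -210)) = Mul(Add(-13, Mul(-1, -14)), Add(449, -210)) = Mul(Add(-13, 14), 239) = Mul(1, 239) = 239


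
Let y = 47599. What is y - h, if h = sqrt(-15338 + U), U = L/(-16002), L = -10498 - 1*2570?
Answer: 47599 - 2*I*sqrt(3030324521)/889 ≈ 47599.0 - 123.84*I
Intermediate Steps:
L = -13068 (L = -10498 - 2570 = -13068)
U = 726/889 (U = -13068/(-16002) = -13068*(-1/16002) = 726/889 ≈ 0.81665)
h = 2*I*sqrt(3030324521)/889 (h = sqrt(-15338 + 726/889) = sqrt(-13634756/889) = 2*I*sqrt(3030324521)/889 ≈ 123.84*I)
y - h = 47599 - 2*I*sqrt(3030324521)/889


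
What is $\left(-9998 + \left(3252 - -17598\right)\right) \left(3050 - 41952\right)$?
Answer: $-422164504$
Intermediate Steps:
$\left(-9998 + \left(3252 - -17598\right)\right) \left(3050 - 41952\right) = \left(-9998 + \left(3252 + 17598\right)\right) \left(-38902\right) = \left(-9998 + 20850\right) \left(-38902\right) = 10852 \left(-38902\right) = -422164504$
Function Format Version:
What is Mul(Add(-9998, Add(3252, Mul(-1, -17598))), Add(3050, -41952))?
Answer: -422164504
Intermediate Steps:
Mul(Add(-9998, Add(3252, Mul(-1, -17598))), Add(3050, -41952)) = Mul(Add(-9998, Add(3252, 17598)), -38902) = Mul(Add(-9998, 20850), -38902) = Mul(10852, -38902) = -422164504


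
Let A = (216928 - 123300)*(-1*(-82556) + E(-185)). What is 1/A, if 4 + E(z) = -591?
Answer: 1/7673844508 ≈ 1.3031e-10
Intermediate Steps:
E(z) = -595 (E(z) = -4 - 591 = -595)
A = 7673844508 (A = (216928 - 123300)*(-1*(-82556) - 595) = 93628*(82556 - 595) = 93628*81961 = 7673844508)
1/A = 1/7673844508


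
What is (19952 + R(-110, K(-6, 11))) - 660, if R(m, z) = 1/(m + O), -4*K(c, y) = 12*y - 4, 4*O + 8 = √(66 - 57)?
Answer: 8584936/445 ≈ 19292.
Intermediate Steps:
O = -5/4 (O = -2 + √(66 - 57)/4 = -2 + √9/4 = -2 + (¼)*3 = -2 + ¾ = -5/4 ≈ -1.2500)
K(c, y) = 1 - 3*y (K(c, y) = -(12*y - 4)/4 = -(-4 + 12*y)/4 = 1 - 3*y)
R(m, z) = 1/(-5/4 + m) (R(m, z) = 1/(m - 5/4) = 1/(-5/4 + m))
(19952 + R(-110, K(-6, 11))) - 660 = (19952 + 4/(-5 + 4*(-110))) - 660 = (19952 + 4/(-5 - 440)) - 660 = (19952 + 4/(-445)) - 660 = (19952 + 4*(-1/445)) - 660 = (19952 - 4/445) - 660 = 8878636/445 - 660 = 8584936/445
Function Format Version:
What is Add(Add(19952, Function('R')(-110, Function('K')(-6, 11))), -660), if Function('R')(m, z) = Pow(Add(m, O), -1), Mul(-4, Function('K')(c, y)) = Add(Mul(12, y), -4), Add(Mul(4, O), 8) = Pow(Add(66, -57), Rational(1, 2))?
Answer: Rational(8584936, 445) ≈ 19292.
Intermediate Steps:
O = Rational(-5, 4) (O = Add(-2, Mul(Rational(1, 4), Pow(Add(66, -57), Rational(1, 2)))) = Add(-2, Mul(Rational(1, 4), Pow(9, Rational(1, 2)))) = Add(-2, Mul(Rational(1, 4), 3)) = Add(-2, Rational(3, 4)) = Rational(-5, 4) ≈ -1.2500)
Function('K')(c, y) = Add(1, Mul(-3, y)) (Function('K')(c, y) = Mul(Rational(-1, 4), Add(Mul(12, y), -4)) = Mul(Rational(-1, 4), Add(-4, Mul(12, y))) = Add(1, Mul(-3, y)))
Function('R')(m, z) = Pow(Add(Rational(-5, 4), m), -1) (Function('R')(m, z) = Pow(Add(m, Rational(-5, 4)), -1) = Pow(Add(Rational(-5, 4), m), -1))
Add(Add(19952, Function('R')(-110, Function('K')(-6, 11))), -660) = Add(Add(19952, Mul(4, Pow(Add(-5, Mul(4, -110)), -1))), -660) = Add(Add(19952, Mul(4, Pow(Add(-5, -440), -1))), -660) = Add(Add(19952, Mul(4, Pow(-445, -1))), -660) = Add(Add(19952, Mul(4, Rational(-1, 445))), -660) = Add(Add(19952, Rational(-4, 445)), -660) = Add(Rational(8878636, 445), -660) = Rational(8584936, 445)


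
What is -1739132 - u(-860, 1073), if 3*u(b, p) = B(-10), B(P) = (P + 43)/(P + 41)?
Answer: -53913103/31 ≈ -1.7391e+6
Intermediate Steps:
B(P) = (43 + P)/(41 + P)
u(b, p) = 11/31 (u(b, p) = ((43 - 10)/(41 - 10))/3 = (33/31)/3 = ((1/31)*33)/3 = (⅓)*(33/31) = 11/31)
-1739132 - u(-860, 1073) = -1739132 - 1*11/31 = -1739132 - 11/31 = -53913103/31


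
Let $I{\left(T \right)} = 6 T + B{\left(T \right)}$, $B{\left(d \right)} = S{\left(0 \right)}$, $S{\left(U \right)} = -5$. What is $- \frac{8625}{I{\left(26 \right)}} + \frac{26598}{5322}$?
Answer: $- \frac{6980992}{133937} \approx -52.121$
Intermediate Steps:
$B{\left(d \right)} = -5$
$I{\left(T \right)} = -5 + 6 T$ ($I{\left(T \right)} = 6 T - 5 = -5 + 6 T$)
$- \frac{8625}{I{\left(26 \right)}} + \frac{26598}{5322} = - \frac{8625}{-5 + 6 \cdot 26} + \frac{26598}{5322} = - \frac{8625}{-5 + 156} + 26598 \cdot \frac{1}{5322} = - \frac{8625}{151} + \frac{4433}{887} = - \frac{6980992}{133937}$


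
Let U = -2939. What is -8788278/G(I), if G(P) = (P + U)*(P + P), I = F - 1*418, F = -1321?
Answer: -4394139/8135042 ≈ -0.54015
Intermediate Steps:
I = -1739 (I = -1321 - 1*418 = -1321 - 418 = -1739)
G(P) = 2*P*(-2939 + P) (G(P) = (P - 2939)*(P + P) = (-2939 + P)*(2*P) = 2*P*(-2939 + P))
-8788278/G(I) = -8788278*(-1/(3478*(-2939 - 1739))) = -8788278/(2*(-1739)*(-4678)) = -8788278/16270084 = -8788278*1/16270084 = -4394139/8135042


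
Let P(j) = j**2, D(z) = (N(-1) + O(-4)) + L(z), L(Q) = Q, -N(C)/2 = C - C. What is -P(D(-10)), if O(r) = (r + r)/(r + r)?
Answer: -81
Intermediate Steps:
N(C) = 0 (N(C) = -2*(C - C) = -2*0 = 0)
O(r) = 1 (O(r) = (2*r)/((2*r)) = (2*r)*(1/(2*r)) = 1)
D(z) = 1 + z (D(z) = (0 + 1) + z = 1 + z)
-P(D(-10)) = -(1 - 10)**2 = -1*(-9)**2 = -1*81 = -81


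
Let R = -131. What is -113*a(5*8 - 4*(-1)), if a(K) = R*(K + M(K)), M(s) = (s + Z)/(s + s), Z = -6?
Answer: 28939865/44 ≈ 6.5772e+5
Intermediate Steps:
M(s) = (-6 + s)/(2*s) (M(s) = (s - 6)/(s + s) = (-6 + s)/((2*s)) = (-6 + s)*(1/(2*s)) = (-6 + s)/(2*s))
a(K) = -131*K - 131*(-6 + K)/(2*K) (a(K) = -131*(K + (-6 + K)/(2*K)) = -131*K - 131*(-6 + K)/(2*K))
-113*a(5*8 - 4*(-1)) = -113*(-131/2 - 131*(5*8 - 4*(-1)) + 393/(5*8 - 4*(-1))) = -113*(-131/2 - 131*(40 + 4) + 393/(40 + 4)) = -113*(-131/2 - 131*44 + 393/44) = -113*(-131/2 - 5764 + 393*(1/44)) = -113*(-131/2 - 5764 + 393/44) = -113*(-256105/44) = 28939865/44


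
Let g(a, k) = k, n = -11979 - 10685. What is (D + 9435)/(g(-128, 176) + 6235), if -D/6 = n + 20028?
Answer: 8417/2137 ≈ 3.9387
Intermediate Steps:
n = -22664
D = 15816 (D = -6*(-22664 + 20028) = -6*(-2636) = 15816)
(D + 9435)/(g(-128, 176) + 6235) = (15816 + 9435)/(176 + 6235) = 25251/6411 = 25251*(1/6411) = 8417/2137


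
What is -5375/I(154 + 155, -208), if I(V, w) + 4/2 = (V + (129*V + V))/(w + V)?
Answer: -542875/40277 ≈ -13.479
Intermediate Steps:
I(V, w) = -2 + 131*V/(V + w) (I(V, w) = -2 + (V + (129*V + V))/(w + V) = -2 + (V + 130*V)/(V + w) = -2 + (131*V)/(V + w) = -2 + 131*V/(V + w))
-5375/I(154 + 155, -208) = -5375*((154 + 155) - 208)/(-2*(-208) + 129*(154 + 155)) = -5375*(309 - 208)/(416 + 129*309) = -5375*101/(416 + 39861) = -5375/((1/101)*40277) = -5375/40277/101 = -5375*101/40277 = -542875/40277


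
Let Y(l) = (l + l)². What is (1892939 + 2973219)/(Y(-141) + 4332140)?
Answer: 2433079/2205832 ≈ 1.1030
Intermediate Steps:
Y(l) = 4*l² (Y(l) = (2*l)² = 4*l²)
(1892939 + 2973219)/(Y(-141) + 4332140) = (1892939 + 2973219)/(4*(-141)² + 4332140) = 4866158/(4*19881 + 4332140) = 4866158/(79524 + 4332140) = 4866158/4411664 = 4866158*(1/4411664) = 2433079/2205832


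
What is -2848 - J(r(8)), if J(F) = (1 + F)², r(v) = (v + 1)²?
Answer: -9572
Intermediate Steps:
r(v) = (1 + v)²
-2848 - J(r(8)) = -2848 - (1 + (1 + 8)²)² = -2848 - (1 + 9²)² = -2848 - (1 + 81)² = -2848 - 1*82² = -2848 - 1*6724 = -2848 - 6724 = -9572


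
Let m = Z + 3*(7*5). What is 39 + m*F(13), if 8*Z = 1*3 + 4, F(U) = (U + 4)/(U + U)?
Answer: 22511/208 ≈ 108.23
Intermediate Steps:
F(U) = (4 + U)/(2*U) (F(U) = (4 + U)/((2*U)) = (4 + U)*(1/(2*U)) = (4 + U)/(2*U))
Z = 7/8 (Z = (1*3 + 4)/8 = (3 + 4)/8 = (1/8)*7 = 7/8 ≈ 0.87500)
m = 847/8 (m = 7/8 + 3*(7*5) = 7/8 + 3*35 = 7/8 + 105 = 847/8 ≈ 105.88)
39 + m*F(13) = 39 + 847*((1/2)*(4 + 13)/13)/8 = 39 + 847*((1/2)*(1/13)*17)/8 = 39 + (847/8)*(17/26) = 39 + 14399/208 = 22511/208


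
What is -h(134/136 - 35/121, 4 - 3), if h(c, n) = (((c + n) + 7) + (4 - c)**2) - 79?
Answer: 4020552883/67699984 ≈ 59.388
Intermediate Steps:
h(c, n) = -72 + c + n + (4 - c)**2 (h(c, n) = ((7 + c + n) + (4 - c)**2) - 79 = (7 + c + n + (4 - c)**2) - 79 = -72 + c + n + (4 - c)**2)
-h(134/136 - 35/121, 4 - 3) = -(-72 + (134/136 - 35/121) + (4 - 3) + (-4 + (134/136 - 35/121))**2) = -(-72 + (134*(1/136) - 35*1/121) + 1 + (-4 + (134*(1/136) - 35*1/121))**2) = -(-72 + (67/68 - 35/121) + 1 + (-4 + (67/68 - 35/121))**2) = -(-72 + 5727/8228 + 1 + (-4 + 5727/8228)**2) = -(-72 + 5727/8228 + 1 + (-27185/8228)**2) = -(-72 + 5727/8228 + 1 + 739024225/67699984) = -1*(-4020552883/67699984) = 4020552883/67699984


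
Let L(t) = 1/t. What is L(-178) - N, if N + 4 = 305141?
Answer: -54314387/178 ≈ -3.0514e+5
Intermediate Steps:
N = 305137 (N = -4 + 305141 = 305137)
L(-178) - N = 1/(-178) - 1*305137 = -1/178 - 305137 = -54314387/178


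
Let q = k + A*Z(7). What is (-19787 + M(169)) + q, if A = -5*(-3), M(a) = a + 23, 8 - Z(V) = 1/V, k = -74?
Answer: -136858/7 ≈ -19551.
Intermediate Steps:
Z(V) = 8 - 1/V
M(a) = 23 + a
A = 15
q = 307/7 (q = -74 + 15*(8 - 1/7) = -74 + 15*(8 - 1*⅐) = -74 + 15*(8 - ⅐) = -74 + 15*(55/7) = -74 + 825/7 = 307/7 ≈ 43.857)
(-19787 + M(169)) + q = (-19787 + (23 + 169)) + 307/7 = (-19787 + 192) + 307/7 = -19595 + 307/7 = -136858/7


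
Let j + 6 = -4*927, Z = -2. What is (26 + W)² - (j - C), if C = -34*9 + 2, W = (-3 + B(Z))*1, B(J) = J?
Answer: 3851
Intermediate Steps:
j = -3714 (j = -6 - 4*927 = -6 - 3708 = -3714)
W = -5 (W = (-3 - 2)*1 = -5*1 = -5)
C = -304 (C = -306 + 2 = -304)
(26 + W)² - (j - C) = (26 - 5)² - (-3714 - 1*(-304)) = 21² - (-3714 + 304) = 441 - 1*(-3410) = 441 + 3410 = 3851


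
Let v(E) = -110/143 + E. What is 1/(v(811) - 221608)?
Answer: -13/2870371 ≈ -4.5290e-6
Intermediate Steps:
v(E) = -10/13 + E (v(E) = -110*1/143 + E = -10/13 + E)
1/(v(811) - 221608) = 1/((-10/13 + 811) - 221608) = 1/(10533/13 - 221608) = 1/(-2870371/13) = -13/2870371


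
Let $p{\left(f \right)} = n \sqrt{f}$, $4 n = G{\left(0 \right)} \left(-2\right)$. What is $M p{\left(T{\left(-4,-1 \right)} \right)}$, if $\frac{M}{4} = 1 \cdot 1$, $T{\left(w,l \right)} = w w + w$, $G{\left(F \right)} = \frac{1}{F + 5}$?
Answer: $- \frac{4 \sqrt{3}}{5} \approx -1.3856$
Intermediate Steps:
$G{\left(F \right)} = \frac{1}{5 + F}$
$n = - \frac{1}{10}$ ($n = \frac{\frac{1}{5 + 0} \left(-2\right)}{4} = \frac{\frac{1}{5} \left(-2\right)}{4} = \frac{1}{4} \left(- \frac{2}{5}\right) = - \frac{1}{10} \approx -0.1$)
$T{\left(w,l \right)} = w + w^{2}$ ($T{\left(w,l \right)} = w^{2} + w = w + w^{2}$)
$M = 4$ ($M = 4 \cdot 1 \cdot 1 = 4 \cdot 1 = 4$)
$p{\left(f \right)} = - \frac{\sqrt{f}}{10}$
$M p{\left(T{\left(-4,-1 \right)} \right)} = 4 \left(- \frac{\sqrt{- 4 \left(1 - 4\right)}}{10}\right) = 4 \left(- \frac{\sqrt{\left(-4\right) \left(-3\right)}}{10}\right) = 4 \left(- \frac{\sqrt{12}}{10}\right) = 4 \left(- \frac{2 \sqrt{3}}{10}\right) = 4 \left(- \frac{\sqrt{3}}{5}\right) = - \frac{4 \sqrt{3}}{5}$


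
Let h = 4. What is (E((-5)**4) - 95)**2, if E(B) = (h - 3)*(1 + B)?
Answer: 281961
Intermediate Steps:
E(B) = 1 + B (E(B) = (4 - 3)*(1 + B) = 1*(1 + B) = 1 + B)
(E((-5)**4) - 95)**2 = ((1 + (-5)**4) - 95)**2 = ((1 + 625) - 95)**2 = (626 - 95)**2 = 531**2 = 281961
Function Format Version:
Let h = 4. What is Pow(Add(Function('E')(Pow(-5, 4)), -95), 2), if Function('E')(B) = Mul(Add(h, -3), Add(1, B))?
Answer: 281961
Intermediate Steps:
Function('E')(B) = Add(1, B) (Function('E')(B) = Mul(Add(4, -3), Add(1, B)) = Mul(1, Add(1, B)) = Add(1, B))
Pow(Add(Function('E')(Pow(-5, 4)), -95), 2) = Pow(Add(Add(1, Pow(-5, 4)), -95), 2) = Pow(Add(Add(1, 625), -95), 2) = Pow(Add(626, -95), 2) = Pow(531, 2) = 281961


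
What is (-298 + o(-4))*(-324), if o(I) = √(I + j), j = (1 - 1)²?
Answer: 96552 - 648*I ≈ 96552.0 - 648.0*I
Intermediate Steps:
j = 0 (j = 0² = 0)
o(I) = √I (o(I) = √(I + 0) = √I)
(-298 + o(-4))*(-324) = (-298 + √(-4))*(-324) = (-298 + 2*I)*(-324) = 96552 - 648*I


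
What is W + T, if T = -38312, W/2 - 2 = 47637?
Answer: 56966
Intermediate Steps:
W = 95278 (W = 4 + 2*47637 = 4 + 95274 = 95278)
W + T = 95278 - 38312 = 56966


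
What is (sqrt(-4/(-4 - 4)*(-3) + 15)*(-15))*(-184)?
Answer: 4140*sqrt(6) ≈ 10141.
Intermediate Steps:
(sqrt(-4/(-4 - 4)*(-3) + 15)*(-15))*(-184) = (sqrt(-4/(-8)*(-3) + 15)*(-15))*(-184) = (sqrt(-4*(-1/8)*(-3) + 15)*(-15))*(-184) = (sqrt((1/2)*(-3) + 15)*(-15))*(-184) = (sqrt(-3/2 + 15)*(-15))*(-184) = (sqrt(27/2)*(-15))*(-184) = ((3*sqrt(6)/2)*(-15))*(-184) = -45*sqrt(6)/2*(-184) = 4140*sqrt(6)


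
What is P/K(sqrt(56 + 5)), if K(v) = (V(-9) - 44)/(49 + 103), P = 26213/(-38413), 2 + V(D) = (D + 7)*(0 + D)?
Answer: 996094/268891 ≈ 3.7045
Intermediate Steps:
V(D) = -2 + D*(7 + D) (V(D) = -2 + (D + 7)*(0 + D) = -2 + (7 + D)*D = -2 + D*(7 + D))
P = -26213/38413 (P = 26213*(-1/38413) = -26213/38413 ≈ -0.68240)
K(v) = -7/38 (K(v) = ((-2 + (-9)**2 + 7*(-9)) - 44)/(49 + 103) = ((-2 + 81 - 63) - 44)/152 = (16 - 44)*(1/152) = -28*1/152 = -7/38)
P/K(sqrt(56 + 5)) = -26213/(38413*(-7/38)) = -26213/38413*(-38/7) = 996094/268891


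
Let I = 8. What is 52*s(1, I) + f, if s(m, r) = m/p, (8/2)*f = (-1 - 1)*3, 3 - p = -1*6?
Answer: 77/18 ≈ 4.2778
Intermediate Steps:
p = 9 (p = 3 - (-1)*6 = 3 - 1*(-6) = 3 + 6 = 9)
f = -3/2 (f = ((-1 - 1)*3)/4 = (-2*3)/4 = (¼)*(-6) = -3/2 ≈ -1.5000)
s(m, r) = m/9
52*s(1, I) + f = 52*((⅑)*1) - 3/2 = 52*(⅑) - 3/2 = 52/9 - 3/2 = 77/18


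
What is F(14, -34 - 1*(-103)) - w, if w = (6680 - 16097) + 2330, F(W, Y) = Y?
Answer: 7156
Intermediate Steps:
w = -7087 (w = -9417 + 2330 = -7087)
F(14, -34 - 1*(-103)) - w = (-34 - 1*(-103)) - 1*(-7087) = (-34 + 103) + 7087 = 69 + 7087 = 7156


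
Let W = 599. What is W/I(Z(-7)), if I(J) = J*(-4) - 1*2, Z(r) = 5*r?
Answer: 599/138 ≈ 4.3406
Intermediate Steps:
I(J) = -2 - 4*J (I(J) = -4*J - 2 = -2 - 4*J)
W/I(Z(-7)) = 599/(-2 - 20*(-7)) = 599/(-2 - 4*(-35)) = 599/(-2 + 140) = 599/138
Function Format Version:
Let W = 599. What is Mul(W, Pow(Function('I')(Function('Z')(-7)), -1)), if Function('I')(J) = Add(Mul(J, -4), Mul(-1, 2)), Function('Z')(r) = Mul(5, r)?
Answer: Rational(599, 138) ≈ 4.3406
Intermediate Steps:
Function('I')(J) = Add(-2, Mul(-4, J)) (Function('I')(J) = Add(Mul(-4, J), -2) = Add(-2, Mul(-4, J)))
Mul(W, Pow(Function('I')(Function('Z')(-7)), -1)) = Mul(599, Pow(Add(-2, Mul(-4, Mul(5, -7))), -1)) = Mul(599, Pow(Add(-2, Mul(-4, -35)), -1)) = Mul(599, Pow(Add(-2, 140), -1)) = Mul(599, Pow(138, -1)) = Mul(599, Rational(1, 138)) = Rational(599, 138)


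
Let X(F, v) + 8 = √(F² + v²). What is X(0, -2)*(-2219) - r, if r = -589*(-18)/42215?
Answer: 562039908/42215 ≈ 13314.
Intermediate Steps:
X(F, v) = -8 + √(F² + v²)
r = 10602/42215 (r = 10602*(1/42215) = 10602/42215 ≈ 0.25114)
X(0, -2)*(-2219) - r = (-8 + √(0² + (-2)²))*(-2219) - 1*10602/42215 = (-8 + √(0 + 4))*(-2219) - 10602/42215 = (-8 + √4)*(-2219) - 10602/42215 = (-8 + 2)*(-2219) - 10602/42215 = -6*(-2219) - 10602/42215 = 13314 - 10602/42215 = 562039908/42215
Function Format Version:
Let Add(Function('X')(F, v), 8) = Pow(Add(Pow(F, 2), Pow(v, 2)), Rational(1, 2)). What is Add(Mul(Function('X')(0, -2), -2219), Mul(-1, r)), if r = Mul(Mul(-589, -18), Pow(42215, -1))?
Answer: Rational(562039908, 42215) ≈ 13314.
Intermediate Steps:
Function('X')(F, v) = Add(-8, Pow(Add(Pow(F, 2), Pow(v, 2)), Rational(1, 2)))
r = Rational(10602, 42215) (r = Mul(10602, Rational(1, 42215)) = Rational(10602, 42215) ≈ 0.25114)
Add(Mul(Function('X')(0, -2), -2219), Mul(-1, r)) = Add(Mul(Add(-8, Pow(Add(Pow(0, 2), Pow(-2, 2)), Rational(1, 2))), -2219), Mul(-1, Rational(10602, 42215))) = Add(Mul(Add(-8, Pow(Add(0, 4), Rational(1, 2))), -2219), Rational(-10602, 42215)) = Add(Mul(Add(-8, Pow(4, Rational(1, 2))), -2219), Rational(-10602, 42215)) = Add(Mul(Add(-8, 2), -2219), Rational(-10602, 42215)) = Add(Mul(-6, -2219), Rational(-10602, 42215)) = Add(13314, Rational(-10602, 42215)) = Rational(562039908, 42215)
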